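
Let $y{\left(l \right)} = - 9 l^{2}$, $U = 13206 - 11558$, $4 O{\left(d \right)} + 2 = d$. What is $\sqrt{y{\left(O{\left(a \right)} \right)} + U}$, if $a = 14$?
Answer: $\sqrt{1567} \approx 39.585$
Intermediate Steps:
$O{\left(d \right)} = - \frac{1}{2} + \frac{d}{4}$
$U = 1648$
$\sqrt{y{\left(O{\left(a \right)} \right)} + U} = \sqrt{- 9 \left(- \frac{1}{2} + \frac{1}{4} \cdot 14\right)^{2} + 1648} = \sqrt{- 9 \left(- \frac{1}{2} + \frac{7}{2}\right)^{2} + 1648} = \sqrt{- 9 \cdot 3^{2} + 1648} = \sqrt{\left(-9\right) 9 + 1648} = \sqrt{-81 + 1648} = \sqrt{1567}$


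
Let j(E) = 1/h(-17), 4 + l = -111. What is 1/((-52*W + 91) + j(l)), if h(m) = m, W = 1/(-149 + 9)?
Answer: 595/54331 ≈ 0.010951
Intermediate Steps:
l = -115 (l = -4 - 111 = -115)
W = -1/140 (W = 1/(-140) = -1/140 ≈ -0.0071429)
j(E) = -1/17 (j(E) = 1/(-17) = -1/17)
1/((-52*W + 91) + j(l)) = 1/((-52*(-1/140) + 91) - 1/17) = 1/((13/35 + 91) - 1/17) = 1/(3198/35 - 1/17) = 1/(54331/595) = 595/54331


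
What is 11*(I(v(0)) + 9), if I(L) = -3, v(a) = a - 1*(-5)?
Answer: 66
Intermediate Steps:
v(a) = 5 + a (v(a) = a + 5 = 5 + a)
11*(I(v(0)) + 9) = 11*(-3 + 9) = 11*6 = 66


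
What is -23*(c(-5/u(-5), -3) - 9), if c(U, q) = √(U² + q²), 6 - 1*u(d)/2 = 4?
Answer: 529/4 ≈ 132.25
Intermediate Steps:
u(d) = 4 (u(d) = 12 - 2*4 = 12 - 8 = 4)
-23*(c(-5/u(-5), -3) - 9) = -23*(√((-5/4)² + (-3)²) - 9) = -23*(√((-5*¼)² + 9) - 9) = -23*(√((-5/4)² + 9) - 9) = -23*(√(25/16 + 9) - 9) = -23*(√(169/16) - 9) = -23*(13/4 - 9) = -23*(-23/4) = 529/4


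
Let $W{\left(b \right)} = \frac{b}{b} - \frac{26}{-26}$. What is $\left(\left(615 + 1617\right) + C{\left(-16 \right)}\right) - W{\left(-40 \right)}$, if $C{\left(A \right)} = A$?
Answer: $2214$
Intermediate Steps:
$W{\left(b \right)} = 2$ ($W{\left(b \right)} = 1 - -1 = 1 + 1 = 2$)
$\left(\left(615 + 1617\right) + C{\left(-16 \right)}\right) - W{\left(-40 \right)} = \left(\left(615 + 1617\right) - 16\right) - 2 = \left(2232 - 16\right) - 2 = 2216 - 2 = 2214$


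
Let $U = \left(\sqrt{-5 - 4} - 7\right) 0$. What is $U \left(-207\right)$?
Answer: $0$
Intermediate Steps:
$U = 0$ ($U = \left(\sqrt{-9} - 7\right) 0 = \left(3 i - 7\right) 0 = \left(-7 + 3 i\right) 0 = 0$)
$U \left(-207\right) = 0 \left(-207\right) = 0$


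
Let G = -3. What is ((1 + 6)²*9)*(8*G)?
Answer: -10584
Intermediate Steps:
((1 + 6)²*9)*(8*G) = ((1 + 6)²*9)*(8*(-3)) = (7²*9)*(-24) = (49*9)*(-24) = 441*(-24) = -10584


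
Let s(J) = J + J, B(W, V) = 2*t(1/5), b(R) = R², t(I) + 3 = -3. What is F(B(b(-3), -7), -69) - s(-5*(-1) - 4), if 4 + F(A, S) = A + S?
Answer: -87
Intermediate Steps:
t(I) = -6 (t(I) = -3 - 3 = -6)
B(W, V) = -12 (B(W, V) = 2*(-6) = -12)
s(J) = 2*J
F(A, S) = -4 + A + S (F(A, S) = -4 + (A + S) = -4 + A + S)
F(B(b(-3), -7), -69) - s(-5*(-1) - 4) = (-4 - 12 - 69) - 2*(-5*(-1) - 4) = -85 - 2*(5 - 4) = -85 - 2 = -87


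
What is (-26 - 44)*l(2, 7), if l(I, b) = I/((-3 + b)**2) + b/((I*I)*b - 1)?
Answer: -2905/108 ≈ -26.898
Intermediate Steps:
l(I, b) = I/(-3 + b)**2 + b/(-1 + b*I**2) (l(I, b) = I/(-3 + b)**2 + b/(I**2*b - 1) = I/(-3 + b)**2 + b/(b*I**2 - 1) = I/(-3 + b)**2 + b/(-1 + b*I**2))
(-26 - 44)*l(2, 7) = (-26 - 44)*((-1*2 + 7*2**3 + 7*(-3 + 7)**2)/((-1 + 7*2**2)*(-3 + 7)**2)) = -70*(-2 + 7*8 + 7*4**2)/((-1 + 7*4)*4**2) = -70*(-2 + 56 + 7*16)/((-1 + 28)*16) = -70*(-2 + 56 + 112)/(27*16) = -70*166/(27*16) = -70*83/216 = -2905/108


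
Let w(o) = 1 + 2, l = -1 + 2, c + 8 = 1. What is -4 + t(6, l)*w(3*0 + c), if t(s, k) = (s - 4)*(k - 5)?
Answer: -28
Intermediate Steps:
c = -7 (c = -8 + 1 = -7)
l = 1
w(o) = 3
t(s, k) = (-5 + k)*(-4 + s) (t(s, k) = (-4 + s)*(-5 + k) = (-5 + k)*(-4 + s))
-4 + t(6, l)*w(3*0 + c) = -4 + (20 - 5*6 - 4*1 + 1*6)*3 = -4 + (20 - 30 - 4 + 6)*3 = -4 - 8*3 = -4 - 24 = -28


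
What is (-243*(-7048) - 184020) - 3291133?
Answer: -1762489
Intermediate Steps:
(-243*(-7048) - 184020) - 3291133 = (1712664 - 184020) - 3291133 = 1528644 - 3291133 = -1762489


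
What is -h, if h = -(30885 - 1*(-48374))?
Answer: 79259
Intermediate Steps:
h = -79259 (h = -(30885 + 48374) = -1*79259 = -79259)
-h = -1*(-79259) = 79259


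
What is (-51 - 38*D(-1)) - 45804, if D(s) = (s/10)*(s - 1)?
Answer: -229313/5 ≈ -45863.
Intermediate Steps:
D(s) = s*(-1 + s)/10 (D(s) = (s*(⅒))*(-1 + s) = (s/10)*(-1 + s) = s*(-1 + s)/10)
(-51 - 38*D(-1)) - 45804 = (-51 - 19*(-1)*(-1 - 1)/5) - 45804 = (-51 - 19*(-1)*(-2)/5) - 45804 = (-51 - 38*⅕) - 45804 = (-51 - 38/5) - 45804 = -293/5 - 45804 = -229313/5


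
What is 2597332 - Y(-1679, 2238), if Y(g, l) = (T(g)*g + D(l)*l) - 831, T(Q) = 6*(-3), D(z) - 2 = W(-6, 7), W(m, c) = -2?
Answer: 2567941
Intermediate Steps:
D(z) = 0 (D(z) = 2 - 2 = 0)
T(Q) = -18
Y(g, l) = -831 - 18*g (Y(g, l) = (-18*g + 0*l) - 831 = (-18*g + 0) - 831 = -18*g - 831 = -831 - 18*g)
2597332 - Y(-1679, 2238) = 2597332 - (-831 - 18*(-1679)) = 2597332 - (-831 + 30222) = 2597332 - 1*29391 = 2597332 - 29391 = 2567941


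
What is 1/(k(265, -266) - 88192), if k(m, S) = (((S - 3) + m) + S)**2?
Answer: -1/15292 ≈ -6.5394e-5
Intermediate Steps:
k(m, S) = (-3 + m + 2*S)**2 (k(m, S) = (((-3 + S) + m) + S)**2 = ((-3 + S + m) + S)**2 = (-3 + m + 2*S)**2)
1/(k(265, -266) - 88192) = 1/((-3 + 265 + 2*(-266))**2 - 88192) = 1/((-3 + 265 - 532)**2 - 88192) = 1/((-270)**2 - 88192) = 1/(72900 - 88192) = 1/(-15292) = -1/15292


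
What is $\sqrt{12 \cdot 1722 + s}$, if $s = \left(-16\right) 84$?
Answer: $2 \sqrt{4830} \approx 139.0$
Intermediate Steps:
$s = -1344$
$\sqrt{12 \cdot 1722 + s} = \sqrt{12 \cdot 1722 - 1344} = \sqrt{20664 - 1344} = \sqrt{19320} = 2 \sqrt{4830}$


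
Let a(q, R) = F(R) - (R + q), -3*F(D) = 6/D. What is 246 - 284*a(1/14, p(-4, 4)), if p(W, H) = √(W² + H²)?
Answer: 1864/7 + 1207*√2 ≈ 1973.2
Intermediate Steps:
F(D) = -2/D
p(W, H) = √(H² + W²)
a(q, R) = -R - q - 2/R (a(q, R) = -2/R - (R + q) = -2/R + (-R - q) = -R - q - 2/R)
246 - 284*a(1/14, p(-4, 4)) = 246 - 284*(-√(4² + (-4)²) - 1/14 - 2/√(4² + (-4)²)) = 246 - 284*(-√(16 + 16) - 1*1/14 - 2/√(16 + 16)) = 246 - 284*(-√32 - 1/14 - 2*√2/8) = 246 - 284*(-4*√2 - 1/14 - 2*√2/8) = 246 - 284*(-4*√2 - 1/14 - √2/4) = 246 - 284*(-1/14 - 17*√2/4) = 246 + (142/7 + 1207*√2) = 1864/7 + 1207*√2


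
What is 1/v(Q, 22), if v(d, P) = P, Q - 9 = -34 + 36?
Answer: 1/22 ≈ 0.045455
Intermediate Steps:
Q = 11 (Q = 9 + (-34 + 36) = 9 + 2 = 11)
1/v(Q, 22) = 1/22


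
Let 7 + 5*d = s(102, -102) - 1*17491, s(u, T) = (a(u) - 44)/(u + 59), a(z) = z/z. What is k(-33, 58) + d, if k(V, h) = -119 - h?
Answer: -2959706/805 ≈ -3676.7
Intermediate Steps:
a(z) = 1
s(u, T) = -43/(59 + u) (s(u, T) = (1 - 44)/(u + 59) = -43/(59 + u))
d = -2817221/805 (d = -7/5 + (-43/(59 + 102) - 1*17491)/5 = -7/5 + (-43/161 - 17491)/5 = -7/5 + (⅕)*(-2816094/161) = -7/5 - 2816094/805 = -2817221/805 ≈ -3499.7)
k(-33, 58) + d = (-119 - 1*58) - 2817221/805 = (-119 - 58) - 2817221/805 = -177 - 2817221/805 = -2959706/805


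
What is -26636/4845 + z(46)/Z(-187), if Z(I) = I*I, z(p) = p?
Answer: -54777142/9966165 ≈ -5.4963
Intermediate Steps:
Z(I) = I**2
-26636/4845 + z(46)/Z(-187) = -26636/4845 + 46/((-187)**2) = -26636*1/4845 + 46/34969 = -26636/4845 + 46*(1/34969) = -26636/4845 + 46/34969 = -54777142/9966165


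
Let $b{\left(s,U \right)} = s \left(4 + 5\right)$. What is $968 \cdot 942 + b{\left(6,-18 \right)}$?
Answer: $911910$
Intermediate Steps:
$b{\left(s,U \right)} = 9 s$ ($b{\left(s,U \right)} = s 9 = 9 s$)
$968 \cdot 942 + b{\left(6,-18 \right)} = 968 \cdot 942 + 9 \cdot 6 = 911856 + 54 = 911910$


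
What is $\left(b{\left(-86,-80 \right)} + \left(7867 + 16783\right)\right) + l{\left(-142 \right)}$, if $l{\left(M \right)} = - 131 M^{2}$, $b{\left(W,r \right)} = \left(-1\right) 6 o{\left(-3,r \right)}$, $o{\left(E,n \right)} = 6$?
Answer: $-2616870$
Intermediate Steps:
$b{\left(W,r \right)} = -36$ ($b{\left(W,r \right)} = \left(-1\right) 6 \cdot 6 = \left(-6\right) 6 = -36$)
$\left(b{\left(-86,-80 \right)} + \left(7867 + 16783\right)\right) + l{\left(-142 \right)} = \left(-36 + \left(7867 + 16783\right)\right) - 131 \left(-142\right)^{2} = \left(-36 + 24650\right) - 2641484 = 24614 - 2641484 = -2616870$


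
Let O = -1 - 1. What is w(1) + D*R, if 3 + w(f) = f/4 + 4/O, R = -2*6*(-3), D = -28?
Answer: -4051/4 ≈ -1012.8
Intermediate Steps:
O = -2
R = 36 (R = -12*(-3) = 36)
w(f) = -5 + f/4 (w(f) = -3 + (f/4 + 4/(-2)) = -3 + (f*(1/4) + 4*(-1/2)) = -3 + (f/4 - 2) = -3 + (-2 + f/4) = -5 + f/4)
w(1) + D*R = (-5 + (1/4)*1) - 28*36 = (-5 + 1/4) - 1008 = -19/4 - 1008 = -4051/4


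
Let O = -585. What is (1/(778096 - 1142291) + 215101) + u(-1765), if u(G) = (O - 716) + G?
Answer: 77222086824/364195 ≈ 2.1204e+5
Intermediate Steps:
u(G) = -1301 + G (u(G) = (-585 - 716) + G = -1301 + G)
(1/(778096 - 1142291) + 215101) + u(-1765) = (1/(778096 - 1142291) + 215101) + (-1301 - 1765) = (1/(-364195) + 215101) - 3066 = (-1/364195 + 215101) - 3066 = 78338708694/364195 - 3066 = 77222086824/364195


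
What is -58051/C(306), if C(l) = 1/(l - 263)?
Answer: -2496193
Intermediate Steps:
C(l) = 1/(-263 + l)
-58051/C(306) = -58051/(1/(-263 + 306)) = -58051/(1/43) = -58051/1/43 = -58051*43 = -2496193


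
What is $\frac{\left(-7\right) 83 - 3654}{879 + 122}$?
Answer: $- \frac{55}{13} \approx -4.2308$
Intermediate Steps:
$\frac{\left(-7\right) 83 - 3654}{879 + 122} = \frac{-581 - 3654}{1001} = \left(-4235\right) \frac{1}{1001} = - \frac{55}{13}$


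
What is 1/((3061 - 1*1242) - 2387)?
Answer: -1/568 ≈ -0.0017606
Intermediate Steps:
1/((3061 - 1*1242) - 2387) = 1/((3061 - 1242) - 2387) = 1/(1819 - 2387) = 1/(-568) = -1/568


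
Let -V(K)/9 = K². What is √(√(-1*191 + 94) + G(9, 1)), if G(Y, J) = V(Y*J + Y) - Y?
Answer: √(-2925 + I*√97) ≈ 0.09105 + 54.083*I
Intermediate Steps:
V(K) = -9*K²
G(Y, J) = -Y - 9*(Y + J*Y)² (G(Y, J) = -9*(Y*J + Y)² - Y = -9*(J*Y + Y)² - Y = -9*(Y + J*Y)² - Y = -Y - 9*(Y + J*Y)²)
√(√(-1*191 + 94) + G(9, 1)) = √(√(-1*191 + 94) + 9*(-1 - 9*9*(1 + 1)²)) = √(√(-191 + 94) + 9*(-1 - 9*9*2²)) = √(√(-97) + 9*(-1 - 9*9*4)) = √(I*√97 + 9*(-1 - 324)) = √(I*√97 + 9*(-325)) = √(I*√97 - 2925) = √(-2925 + I*√97)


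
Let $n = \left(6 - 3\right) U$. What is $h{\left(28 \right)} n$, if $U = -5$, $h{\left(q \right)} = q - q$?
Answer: $0$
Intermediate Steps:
$h{\left(q \right)} = 0$
$n = -15$ ($n = \left(6 - 3\right) \left(-5\right) = 3 \left(-5\right) = -15$)
$h{\left(28 \right)} n = 0 \left(-15\right) = 0$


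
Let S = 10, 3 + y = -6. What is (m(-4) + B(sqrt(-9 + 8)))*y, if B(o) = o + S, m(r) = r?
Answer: -54 - 9*I ≈ -54.0 - 9.0*I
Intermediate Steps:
y = -9 (y = -3 - 6 = -9)
B(o) = 10 + o (B(o) = o + 10 = 10 + o)
(m(-4) + B(sqrt(-9 + 8)))*y = (-4 + (10 + sqrt(-9 + 8)))*(-9) = (-4 + (10 + sqrt(-1)))*(-9) = (-4 + (10 + I))*(-9) = (6 + I)*(-9) = -54 - 9*I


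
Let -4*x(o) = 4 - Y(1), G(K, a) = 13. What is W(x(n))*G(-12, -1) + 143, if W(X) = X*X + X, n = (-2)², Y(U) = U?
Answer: 2249/16 ≈ 140.56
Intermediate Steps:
n = 4
x(o) = -¾ (x(o) = -(4 - 1*1)/4 = -(4 - 1)/4 = -¼*3 = -¾)
W(X) = X + X² (W(X) = X² + X = X + X²)
W(x(n))*G(-12, -1) + 143 = -3*(1 - ¾)/4*13 + 143 = -¾*¼*13 + 143 = -3/16*13 + 143 = -39/16 + 143 = 2249/16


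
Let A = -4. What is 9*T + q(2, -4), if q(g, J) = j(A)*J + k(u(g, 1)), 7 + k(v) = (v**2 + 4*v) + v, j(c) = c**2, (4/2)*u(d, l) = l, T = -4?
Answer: -417/4 ≈ -104.25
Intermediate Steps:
u(d, l) = l/2
k(v) = -7 + v**2 + 5*v (k(v) = -7 + ((v**2 + 4*v) + v) = -7 + (v**2 + 5*v) = -7 + v**2 + 5*v)
q(g, J) = -17/4 + 16*J (q(g, J) = (-4)**2*J + (-7 + ((1/2)*1)**2 + 5*((1/2)*1)) = 16*J + (-7 + (1/2)**2 + 5*(1/2)) = 16*J + (-7 + 1/4 + 5/2) = 16*J - 17/4 = -17/4 + 16*J)
9*T + q(2, -4) = 9*(-4) + (-17/4 + 16*(-4)) = -36 + (-17/4 - 64) = -36 - 273/4 = -417/4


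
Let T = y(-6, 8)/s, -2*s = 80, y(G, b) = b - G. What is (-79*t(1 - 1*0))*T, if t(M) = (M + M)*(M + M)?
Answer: 553/5 ≈ 110.60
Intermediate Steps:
s = -40 (s = -½*80 = -40)
t(M) = 4*M² (t(M) = (2*M)*(2*M) = 4*M²)
T = -7/20 (T = (8 - 1*(-6))/(-40) = (8 + 6)*(-1/40) = 14*(-1/40) = -7/20 ≈ -0.35000)
(-79*t(1 - 1*0))*T = -316*(1 - 1*0)²*(-7/20) = -316*(1 + 0)²*(-7/20) = -316*1²*(-7/20) = -316*(-7/20) = 553/5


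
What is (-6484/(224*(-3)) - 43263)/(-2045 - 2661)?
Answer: 7266563/790608 ≈ 9.1911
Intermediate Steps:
(-6484/(224*(-3)) - 43263)/(-2045 - 2661) = (-6484/(-672) - 43263)/(-4706) = (-6484*(-1/672) - 43263)*(-1/4706) = (1621/168 - 43263)*(-1/4706) = -7266563/168*(-1/4706) = 7266563/790608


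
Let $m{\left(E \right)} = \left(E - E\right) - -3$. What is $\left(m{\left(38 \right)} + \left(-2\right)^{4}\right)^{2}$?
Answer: $361$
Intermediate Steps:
$m{\left(E \right)} = 3$ ($m{\left(E \right)} = 0 + 3 = 3$)
$\left(m{\left(38 \right)} + \left(-2\right)^{4}\right)^{2} = \left(3 + \left(-2\right)^{4}\right)^{2} = \left(3 + 16\right)^{2} = 19^{2} = 361$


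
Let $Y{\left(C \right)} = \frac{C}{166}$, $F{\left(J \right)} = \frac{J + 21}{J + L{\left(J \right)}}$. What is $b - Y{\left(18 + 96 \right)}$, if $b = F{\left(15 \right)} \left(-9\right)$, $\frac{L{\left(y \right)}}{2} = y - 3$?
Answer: $- \frac{9705}{1079} \approx -8.9944$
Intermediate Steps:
$L{\left(y \right)} = -6 + 2 y$ ($L{\left(y \right)} = 2 \left(y - 3\right) = 2 \left(-3 + y\right) = -6 + 2 y$)
$F{\left(J \right)} = \frac{21 + J}{-6 + 3 J}$ ($F{\left(J \right)} = \frac{J + 21}{J + \left(-6 + 2 J\right)} = \frac{21 + J}{-6 + 3 J}$)
$b = - \frac{108}{13}$ ($b = \frac{21 + 15}{3 \left(-2 + 15\right)} \left(-9\right) = \frac{1}{3} \cdot \frac{1}{13} \cdot 36 \left(-9\right) = \frac{12}{13} \left(-9\right) = - \frac{108}{13} \approx -8.3077$)
$Y{\left(C \right)} = \frac{C}{166}$ ($Y{\left(C \right)} = C \frac{1}{166} = \frac{C}{166}$)
$b - Y{\left(18 + 96 \right)} = - \frac{108}{13} - \frac{18 + 96}{166} = - \frac{108}{13} - \frac{1}{166} \cdot 114 = - \frac{108}{13} - \frac{57}{83} = - \frac{9705}{1079}$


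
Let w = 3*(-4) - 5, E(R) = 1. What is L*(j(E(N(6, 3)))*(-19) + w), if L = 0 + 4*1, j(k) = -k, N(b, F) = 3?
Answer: 8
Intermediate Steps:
w = -17 (w = -12 - 5 = -17)
L = 4 (L = 0 + 4 = 4)
L*(j(E(N(6, 3)))*(-19) + w) = 4*(-1*1*(-19) - 17) = 4*(-1*(-19) - 17) = 4*(19 - 17) = 4*2 = 8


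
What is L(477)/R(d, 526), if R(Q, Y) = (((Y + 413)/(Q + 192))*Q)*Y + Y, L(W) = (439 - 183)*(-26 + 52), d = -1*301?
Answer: 90688/18590681 ≈ 0.0048781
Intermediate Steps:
d = -301
L(W) = 6656 (L(W) = 256*26 = 6656)
R(Q, Y) = Y + Q*Y*(413 + Y)/(192 + Q) (R(Q, Y) = (((413 + Y)/(192 + Q))*Q)*Y + Y = (Q*(413 + Y)/(192 + Q))*Y + Y = Q*Y*(413 + Y)/(192 + Q) + Y = Y + Q*Y*(413 + Y)/(192 + Q))
L(477)/R(d, 526) = 6656/((526*(192 + 414*(-301) - 301*526)/(192 - 301))) = 6656/((526*(192 - 124614 - 158326)/(-109))) = 6656/((526*(-1/109)*(-282748))) = 6656/(148725448/109) = 6656*(109/148725448) = 90688/18590681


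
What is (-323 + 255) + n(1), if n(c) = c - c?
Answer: -68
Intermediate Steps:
n(c) = 0
(-323 + 255) + n(1) = (-323 + 255) + 0 = -68 + 0 = -68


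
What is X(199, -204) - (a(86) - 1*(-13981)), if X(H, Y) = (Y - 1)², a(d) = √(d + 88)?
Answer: 28044 - √174 ≈ 28031.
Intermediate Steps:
a(d) = √(88 + d)
X(H, Y) = (-1 + Y)²
X(199, -204) - (a(86) - 1*(-13981)) = (-1 - 204)² - (√(88 + 86) - 1*(-13981)) = (-205)² - (√174 + 13981) = 42025 - (13981 + √174) = 42025 + (-13981 - √174) = 28044 - √174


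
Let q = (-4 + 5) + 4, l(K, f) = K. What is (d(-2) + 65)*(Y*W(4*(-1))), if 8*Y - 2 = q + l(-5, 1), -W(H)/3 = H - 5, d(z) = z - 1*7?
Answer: 378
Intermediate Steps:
d(z) = -7 + z (d(z) = z - 7 = -7 + z)
q = 5 (q = 1 + 4 = 5)
W(H) = 15 - 3*H (W(H) = -3*(H - 5) = -3*(-5 + H) = 15 - 3*H)
Y = ¼ (Y = ¼ + (5 - 5)/8 = ¼ + (⅛)*0 = ¼ + 0 = ¼ ≈ 0.25000)
(d(-2) + 65)*(Y*W(4*(-1))) = ((-7 - 2) + 65)*((15 - 12*(-1))/4) = (-9 + 65)*((15 - 3*(-4))/4) = 56*((15 + 12)/4) = 56*((¼)*27) = 56*(27/4) = 378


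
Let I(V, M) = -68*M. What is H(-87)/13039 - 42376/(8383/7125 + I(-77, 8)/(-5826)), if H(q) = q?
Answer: -1274228093557897/38186419609 ≈ -33369.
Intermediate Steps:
H(-87)/13039 - 42376/(8383/7125 + I(-77, 8)/(-5826)) = -87/13039 - 42376/(8383/7125 - 68*8/(-5826)) = -87*1/13039 - 42376/(8383*(1/7125) - 544*(-1/5826)) = -87/13039 - 42376/(8383/7125 + 272/2913) = -87/13039 - 42376/2928631/2306125 = -87/13039 - 42376*2306125/2928631 = -87/13039 - 97724353000/2928631 = -1274228093557897/38186419609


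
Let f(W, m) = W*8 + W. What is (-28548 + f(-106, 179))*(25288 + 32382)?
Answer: -1701380340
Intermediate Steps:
f(W, m) = 9*W (f(W, m) = 8*W + W = 9*W)
(-28548 + f(-106, 179))*(25288 + 32382) = (-28548 + 9*(-106))*(25288 + 32382) = (-28548 - 954)*57670 = -29502*57670 = -1701380340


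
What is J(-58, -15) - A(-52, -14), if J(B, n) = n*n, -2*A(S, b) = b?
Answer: 218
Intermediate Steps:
A(S, b) = -b/2
J(B, n) = n**2
J(-58, -15) - A(-52, -14) = (-15)**2 - (-1)*(-14)/2 = 225 - 1*7 = 225 - 7 = 218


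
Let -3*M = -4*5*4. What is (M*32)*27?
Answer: 23040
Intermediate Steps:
M = 80/3 (M = -(-4*5)*4/3 = -(-20)*4/3 = -⅓*(-80) = 80/3 ≈ 26.667)
(M*32)*27 = ((80/3)*32)*27 = (2560/3)*27 = 23040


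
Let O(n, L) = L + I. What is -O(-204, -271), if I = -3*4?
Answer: 283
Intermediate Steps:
I = -12
O(n, L) = -12 + L (O(n, L) = L - 12 = -12 + L)
-O(-204, -271) = -(-12 - 271) = -1*(-283) = 283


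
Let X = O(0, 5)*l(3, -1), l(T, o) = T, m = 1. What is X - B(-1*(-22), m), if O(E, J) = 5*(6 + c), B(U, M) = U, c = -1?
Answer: 53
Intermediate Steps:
O(E, J) = 25 (O(E, J) = 5*(6 - 1) = 5*5 = 25)
X = 75 (X = 25*3 = 75)
X - B(-1*(-22), m) = 75 - (-1)*(-22) = 75 - 1*22 = 75 - 22 = 53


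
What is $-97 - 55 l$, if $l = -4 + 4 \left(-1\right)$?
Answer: $343$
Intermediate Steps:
$l = -8$ ($l = -4 - 4 = -8$)
$-97 - 55 l = -97 - -440 = -97 + 440 = 343$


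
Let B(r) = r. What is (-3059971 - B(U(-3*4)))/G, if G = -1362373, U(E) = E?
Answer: 3059959/1362373 ≈ 2.2461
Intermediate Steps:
(-3059971 - B(U(-3*4)))/G = (-3059971 - (-3)*4)/(-1362373) = (-3059971 - 1*(-12))*(-1/1362373) = (-3059971 + 12)*(-1/1362373) = -3059959*(-1/1362373) = 3059959/1362373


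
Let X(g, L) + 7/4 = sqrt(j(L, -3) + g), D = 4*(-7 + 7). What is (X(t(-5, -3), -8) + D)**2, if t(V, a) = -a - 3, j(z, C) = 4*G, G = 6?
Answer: 433/16 - 7*sqrt(6) ≈ 9.9161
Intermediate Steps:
j(z, C) = 24 (j(z, C) = 4*6 = 24)
t(V, a) = -3 - a
D = 0 (D = 4*0 = 0)
X(g, L) = -7/4 + sqrt(24 + g)
(X(t(-5, -3), -8) + D)**2 = ((-7/4 + sqrt(24 + (-3 - 1*(-3)))) + 0)**2 = ((-7/4 + sqrt(24 + (-3 + 3))) + 0)**2 = ((-7/4 + sqrt(24 + 0)) + 0)**2 = ((-7/4 + sqrt(24)) + 0)**2 = ((-7/4 + 2*sqrt(6)) + 0)**2 = (-7/4 + 2*sqrt(6))**2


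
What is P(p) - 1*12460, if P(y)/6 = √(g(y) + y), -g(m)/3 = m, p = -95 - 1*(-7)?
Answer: -12460 + 24*√11 ≈ -12380.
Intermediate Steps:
p = -88 (p = -95 + 7 = -88)
g(m) = -3*m
P(y) = 6*√2*√(-y) (P(y) = 6*√(-3*y + y) = 6*√(-2*y) = 6*(√2*√(-y)) = 6*√2*√(-y))
P(p) - 1*12460 = 6*√2*√(-1*(-88)) - 1*12460 = 6*√2*√88 - 12460 = 6*√2*(2*√22) - 12460 = 24*√11 - 12460 = -12460 + 24*√11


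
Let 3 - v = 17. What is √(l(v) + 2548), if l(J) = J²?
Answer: 14*√14 ≈ 52.383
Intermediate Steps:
v = -14 (v = 3 - 1*17 = 3 - 17 = -14)
√(l(v) + 2548) = √((-14)² + 2548) = √(196 + 2548) = √2744 = 14*√14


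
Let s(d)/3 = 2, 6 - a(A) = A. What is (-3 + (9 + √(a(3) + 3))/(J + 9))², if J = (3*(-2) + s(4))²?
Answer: (18 - √6)²/81 ≈ 2.9854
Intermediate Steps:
a(A) = 6 - A
s(d) = 6 (s(d) = 3*2 = 6)
J = 0 (J = (3*(-2) + 6)² = (-6 + 6)² = 0² = 0)
(-3 + (9 + √(a(3) + 3))/(J + 9))² = (-3 + (9 + √((6 - 1*3) + 3))/(0 + 9))² = (-3 + (9 + √((6 - 3) + 3))/9)² = (-3 + (9 + √(3 + 3))*(⅑))² = (-3 + (9 + √6)*(⅑))² = (-3 + (1 + √6/9))² = (-2 + √6/9)²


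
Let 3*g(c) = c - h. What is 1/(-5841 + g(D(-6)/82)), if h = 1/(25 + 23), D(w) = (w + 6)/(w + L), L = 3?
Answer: -144/841105 ≈ -0.00017120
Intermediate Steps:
D(w) = (6 + w)/(3 + w) (D(w) = (w + 6)/(w + 3) = (6 + w)/(3 + w))
h = 1/48 ≈ 0.020833
g(c) = -1/144 + c/3 (g(c) = (c - 1*1/48)/3 = (c - 1/48)/3 = (-1/48 + c)/3 = -1/144 + c/3)
1/(-5841 + g(D(-6)/82)) = 1/(-5841 + (-1/144 + (((6 - 6)/(3 - 6))/82)/3)) = 1/(-5841 + (-1/144 + ((0/(-3))*(1/82))/3)) = 1/(-5841 + (-1/144 + (-⅓*0*(1/82))/3)) = 1/(-5841 + (-1/144 + (0*(1/82))/3)) = 1/(-5841 + (-1/144 + (⅓)*0)) = 1/(-5841 + (-1/144 + 0)) = 1/(-5841 - 1/144) = 1/(-841105/144) = -144/841105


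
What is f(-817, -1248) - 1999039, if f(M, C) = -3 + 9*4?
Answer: -1999006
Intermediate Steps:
f(M, C) = 33 (f(M, C) = -3 + 36 = 33)
f(-817, -1248) - 1999039 = 33 - 1999039 = -1999006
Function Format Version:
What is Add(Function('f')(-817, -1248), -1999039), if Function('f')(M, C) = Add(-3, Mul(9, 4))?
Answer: -1999006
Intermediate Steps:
Function('f')(M, C) = 33 (Function('f')(M, C) = Add(-3, 36) = 33)
Add(Function('f')(-817, -1248), -1999039) = Add(33, -1999039) = -1999006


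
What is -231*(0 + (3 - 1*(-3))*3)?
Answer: -4158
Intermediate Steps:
-231*(0 + (3 - 1*(-3))*3) = -231*(0 + (3 + 3)*3) = -231*(0 + 6*3) = -231*(0 + 18) = -231*18 = -4158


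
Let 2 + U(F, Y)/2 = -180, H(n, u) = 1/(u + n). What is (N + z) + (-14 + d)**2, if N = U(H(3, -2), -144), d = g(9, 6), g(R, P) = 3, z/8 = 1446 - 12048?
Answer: -85059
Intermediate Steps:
z = -84816 (z = 8*(1446 - 12048) = 8*(-10602) = -84816)
d = 3
H(n, u) = 1/(n + u)
U(F, Y) = -364 (U(F, Y) = -4 + 2*(-180) = -4 - 360 = -364)
N = -364
(N + z) + (-14 + d)**2 = (-364 - 84816) + (-14 + 3)**2 = -85180 + (-11)**2 = -85180 + 121 = -85059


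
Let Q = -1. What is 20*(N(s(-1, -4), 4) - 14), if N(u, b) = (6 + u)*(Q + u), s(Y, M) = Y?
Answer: -480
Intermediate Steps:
N(u, b) = (-1 + u)*(6 + u) (N(u, b) = (6 + u)*(-1 + u) = (-1 + u)*(6 + u))
20*(N(s(-1, -4), 4) - 14) = 20*((-6 + (-1)**2 + 5*(-1)) - 14) = 20*((-6 + 1 - 5) - 14) = 20*(-10 - 14) = 20*(-24) = -480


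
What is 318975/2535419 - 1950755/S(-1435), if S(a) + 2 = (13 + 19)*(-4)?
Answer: 989204551619/65920894 ≈ 15006.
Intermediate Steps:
S(a) = -130 (S(a) = -2 + (13 + 19)*(-4) = -2 + 32*(-4) = -2 - 128 = -130)
318975/2535419 - 1950755/S(-1435) = 318975/2535419 - 1950755/(-130) = 318975*(1/2535419) - 1950755*(-1/130) = 318975/2535419 + 390151/26 = 989204551619/65920894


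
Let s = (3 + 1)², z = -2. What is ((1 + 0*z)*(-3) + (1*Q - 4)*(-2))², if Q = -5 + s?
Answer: 289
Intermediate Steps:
s = 16 (s = 4² = 16)
Q = 11 (Q = -5 + 16 = 11)
((1 + 0*z)*(-3) + (1*Q - 4)*(-2))² = ((1 + 0*(-2))*(-3) + (1*11 - 4)*(-2))² = ((1 + 0)*(-3) + (11 - 4)*(-2))² = (1*(-3) + 7*(-2))² = (-3 - 14)² = (-17)² = 289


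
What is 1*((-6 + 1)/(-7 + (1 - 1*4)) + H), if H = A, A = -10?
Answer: -19/2 ≈ -9.5000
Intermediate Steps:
H = -10
1*((-6 + 1)/(-7 + (1 - 1*4)) + H) = 1*((-6 + 1)/(-7 + (1 - 1*4)) - 10) = 1*(-5/(-7 + (1 - 4)) - 10) = 1*(-5/(-7 - 3) - 10) = 1*(-5/(-10) - 10) = 1*(-5*(-1/10) - 10) = 1*(1/2 - 10) = 1*(-19/2) = -19/2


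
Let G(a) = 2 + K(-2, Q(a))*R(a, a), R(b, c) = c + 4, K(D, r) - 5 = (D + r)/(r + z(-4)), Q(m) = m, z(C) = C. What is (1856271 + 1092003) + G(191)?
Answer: 551546792/187 ≈ 2.9494e+6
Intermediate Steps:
K(D, r) = 5 + (D + r)/(-4 + r) (K(D, r) = 5 + (D + r)/(r - 4) = 5 + (D + r)/(-4 + r))
R(b, c) = 4 + c
G(a) = 2 + (-22 + 6*a)*(4 + a)/(-4 + a) (G(a) = 2 + ((-20 - 2 + 6*a)/(-4 + a))*(4 + a) = 2 + ((-22 + 6*a)/(-4 + a))*(4 + a) = 2 + (-22 + 6*a)*(4 + a)/(-4 + a))
(1856271 + 1092003) + G(191) = (1856271 + 1092003) + 2*(-48 + 2*191 + 3*191²)/(-4 + 191) = 2948274 + 2*(-48 + 382 + 3*36481)/187 = 2948274 + 2*(1/187)*(-48 + 382 + 109443) = 2948274 + 2*(1/187)*109777 = 2948274 + 219554/187 = 551546792/187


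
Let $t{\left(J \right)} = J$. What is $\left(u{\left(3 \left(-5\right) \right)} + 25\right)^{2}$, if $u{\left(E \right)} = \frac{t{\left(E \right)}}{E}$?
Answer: $676$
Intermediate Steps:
$u{\left(E \right)} = 1$ ($u{\left(E \right)} = \frac{E}{E} = 1$)
$\left(u{\left(3 \left(-5\right) \right)} + 25\right)^{2} = \left(1 + 25\right)^{2} = 26^{2} = 676$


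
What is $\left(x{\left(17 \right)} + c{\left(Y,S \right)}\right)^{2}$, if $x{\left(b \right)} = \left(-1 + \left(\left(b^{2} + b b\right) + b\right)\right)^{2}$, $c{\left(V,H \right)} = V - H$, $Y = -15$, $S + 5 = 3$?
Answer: $124484069329$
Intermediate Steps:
$S = -2$ ($S = -5 + 3 = -2$)
$x{\left(b \right)} = \left(-1 + b + 2 b^{2}\right)^{2}$ ($x{\left(b \right)} = \left(-1 + \left(\left(b^{2} + b^{2}\right) + b\right)\right)^{2} = \left(-1 + \left(2 b^{2} + b\right)\right)^{2} = \left(-1 + \left(b + 2 b^{2}\right)\right)^{2} = \left(-1 + b + 2 b^{2}\right)^{2}$)
$\left(x{\left(17 \right)} + c{\left(Y,S \right)}\right)^{2} = \left(\left(-1 + 17 + 2 \cdot 17^{2}\right)^{2} - 13\right)^{2} = \left(\left(-1 + 17 + 2 \cdot 289\right)^{2} + \left(-15 + 2\right)\right)^{2} = \left(\left(-1 + 17 + 578\right)^{2} - 13\right)^{2} = \left(594^{2} - 13\right)^{2} = \left(352836 - 13\right)^{2} = 352823^{2} = 124484069329$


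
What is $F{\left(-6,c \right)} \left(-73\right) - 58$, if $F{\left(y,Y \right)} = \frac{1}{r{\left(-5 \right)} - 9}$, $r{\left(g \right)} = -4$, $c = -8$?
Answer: $- \frac{681}{13} \approx -52.385$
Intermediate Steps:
$F{\left(y,Y \right)} = - \frac{1}{13}$ ($F{\left(y,Y \right)} = \frac{1}{-4 - 9} = \frac{1}{-13} = - \frac{1}{13}$)
$F{\left(-6,c \right)} \left(-73\right) - 58 = \left(- \frac{1}{13}\right) \left(-73\right) - 58 = \frac{73}{13} - 58 = - \frac{681}{13}$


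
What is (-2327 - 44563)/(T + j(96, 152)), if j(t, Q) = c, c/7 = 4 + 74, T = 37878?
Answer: -7815/6404 ≈ -1.2203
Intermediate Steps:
c = 546 (c = 7*(4 + 74) = 7*78 = 546)
j(t, Q) = 546
(-2327 - 44563)/(T + j(96, 152)) = (-2327 - 44563)/(37878 + 546) = -46890/38424 = -46890*1/38424 = -7815/6404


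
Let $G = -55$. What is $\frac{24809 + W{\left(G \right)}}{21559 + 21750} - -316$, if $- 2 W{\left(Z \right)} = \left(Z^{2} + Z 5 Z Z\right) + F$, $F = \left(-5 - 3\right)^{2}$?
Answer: $\frac{14124846}{43309} \approx 326.14$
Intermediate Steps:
$F = 64$ ($F = \left(-8\right)^{2} = 64$)
$W{\left(Z \right)} = -32 - \frac{5 Z^{3}}{2} - \frac{Z^{2}}{2}$ ($W{\left(Z \right)} = - \frac{\left(Z^{2} + Z 5 Z Z\right) + 64}{2} = - \frac{\left(Z^{2} + 5 Z Z Z\right) + 64}{2} = - \frac{\left(Z^{2} + 5 Z^{2} Z\right) + 64}{2} = - \frac{\left(Z^{2} + 5 Z^{3}\right) + 64}{2} = - \frac{64 + Z^{2} + 5 Z^{3}}{2} = -32 - \frac{5 Z^{3}}{2} - \frac{Z^{2}}{2}$)
$\frac{24809 + W{\left(G \right)}}{21559 + 21750} - -316 = \frac{24809 - \left(32 - \frac{831875}{2} + \frac{3025}{2}\right)}{21559 + 21750} - -316 = \frac{24809 - -414393}{43309} + 316 = \left(24809 - -414393\right) \frac{1}{43309} + 316 = \left(24809 + 414393\right) \frac{1}{43309} + 316 = 439202 \cdot \frac{1}{43309} + 316 = \frac{439202}{43309} + 316 = \frac{14124846}{43309}$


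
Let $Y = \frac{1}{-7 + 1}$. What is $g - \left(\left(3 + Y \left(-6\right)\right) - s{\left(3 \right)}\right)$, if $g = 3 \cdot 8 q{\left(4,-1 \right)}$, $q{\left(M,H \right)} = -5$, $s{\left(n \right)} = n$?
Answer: $-121$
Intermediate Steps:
$Y = - \frac{1}{6}$ ($Y = \frac{1}{-6} = - \frac{1}{6} \approx -0.16667$)
$g = -120$ ($g = 3 \cdot 8 \left(-5\right) = 24 \left(-5\right) = -120$)
$g - \left(\left(3 + Y \left(-6\right)\right) - s{\left(3 \right)}\right) = -120 - \left(\left(3 - -1\right) - 3\right) = -120 - \left(\left(3 + 1\right) - 3\right) = -120 - \left(4 - 3\right) = -120 - 1 = -121$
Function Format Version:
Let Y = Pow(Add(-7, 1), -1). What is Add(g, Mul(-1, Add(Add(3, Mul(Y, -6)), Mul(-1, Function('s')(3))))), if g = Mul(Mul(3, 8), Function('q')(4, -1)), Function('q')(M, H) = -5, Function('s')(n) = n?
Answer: -121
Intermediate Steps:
Y = Rational(-1, 6) (Y = Pow(-6, -1) = Rational(-1, 6) ≈ -0.16667)
g = -120 (g = Mul(Mul(3, 8), -5) = Mul(24, -5) = -120)
Add(g, Mul(-1, Add(Add(3, Mul(Y, -6)), Mul(-1, Function('s')(3))))) = Add(-120, Mul(-1, Add(Add(3, Mul(Rational(-1, 6), -6)), Mul(-1, 3)))) = Add(-120, Mul(-1, Add(Add(3, 1), -3))) = Add(-120, Mul(-1, Add(4, -3))) = Add(-120, Mul(-1, 1)) = Add(-120, -1) = -121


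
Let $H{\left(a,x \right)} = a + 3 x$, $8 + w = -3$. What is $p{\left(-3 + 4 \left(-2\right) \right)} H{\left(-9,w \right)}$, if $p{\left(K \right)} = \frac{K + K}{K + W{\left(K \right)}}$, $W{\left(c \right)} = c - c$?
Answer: $-84$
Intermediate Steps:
$w = -11$ ($w = -8 - 3 = -11$)
$W{\left(c \right)} = 0$
$p{\left(K \right)} = 2$ ($p{\left(K \right)} = \frac{K + K}{K + 0} = \frac{2 K}{K} = 2$)
$p{\left(-3 + 4 \left(-2\right) \right)} H{\left(-9,w \right)} = 2 \left(-9 + 3 \left(-11\right)\right) = 2 \left(-9 - 33\right) = 2 \left(-42\right) = -84$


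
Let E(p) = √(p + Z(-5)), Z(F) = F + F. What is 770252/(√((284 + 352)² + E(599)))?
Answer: 770252/√(404496 + √589) ≈ 1211.1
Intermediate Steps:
Z(F) = 2*F
E(p) = √(-10 + p) (E(p) = √(p + 2*(-5)) = √(p - 10) = √(-10 + p))
770252/(√((284 + 352)² + E(599))) = 770252/(√((284 + 352)² + √(-10 + 599))) = 770252/(√(636² + √589)) = 770252/(√(404496 + √589)) = 770252/√(404496 + √589)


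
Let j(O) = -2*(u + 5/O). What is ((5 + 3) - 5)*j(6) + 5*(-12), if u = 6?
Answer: -101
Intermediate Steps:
j(O) = -12 - 10/O (j(O) = -2*(6 + 5/O) = -12 - 10/O)
((5 + 3) - 5)*j(6) + 5*(-12) = ((5 + 3) - 5)*(-12 - 10/6) + 5*(-12) = (8 - 5)*(-12 - 10*⅙) - 60 = 3*(-12 - 5/3) - 60 = 3*(-41/3) - 60 = -41 - 60 = -101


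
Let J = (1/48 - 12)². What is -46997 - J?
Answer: -108611713/2304 ≈ -47141.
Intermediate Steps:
J = 330625/2304 (J = (1/48 - 12)² = (-575/48)² = 330625/2304 ≈ 143.50)
-46997 - J = -46997 - 1*330625/2304 = -46997 - 330625/2304 = -108611713/2304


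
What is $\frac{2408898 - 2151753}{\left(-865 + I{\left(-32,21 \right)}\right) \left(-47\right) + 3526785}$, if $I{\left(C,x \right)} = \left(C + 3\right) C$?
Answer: $\frac{85715}{1174608} \approx 0.072973$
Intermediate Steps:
$I{\left(C,x \right)} = C \left(3 + C\right)$ ($I{\left(C,x \right)} = \left(3 + C\right) C = C \left(3 + C\right)$)
$\frac{2408898 - 2151753}{\left(-865 + I{\left(-32,21 \right)}\right) \left(-47\right) + 3526785} = \frac{2408898 - 2151753}{\left(-865 - 32 \left(3 - 32\right)\right) \left(-47\right) + 3526785} = \frac{257145}{\left(-865 - -928\right) \left(-47\right) + 3526785} = \frac{257145}{\left(-865 + 928\right) \left(-47\right) + 3526785} = \frac{257145}{63 \left(-47\right) + 3526785} = \frac{257145}{-2961 + 3526785} = \frac{257145}{3523824} = 257145 \cdot \frac{1}{3523824} = \frac{85715}{1174608}$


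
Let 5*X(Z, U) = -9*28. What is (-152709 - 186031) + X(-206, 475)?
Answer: -1693952/5 ≈ -3.3879e+5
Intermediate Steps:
X(Z, U) = -252/5 (X(Z, U) = (-9*28)/5 = (1/5)*(-252) = -252/5)
(-152709 - 186031) + X(-206, 475) = (-152709 - 186031) - 252/5 = -338740 - 252/5 = -1693952/5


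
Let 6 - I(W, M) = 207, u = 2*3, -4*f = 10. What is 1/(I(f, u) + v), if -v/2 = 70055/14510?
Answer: -1451/305662 ≈ -0.0047471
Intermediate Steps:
f = -5/2 (f = -¼*10 = -5/2 ≈ -2.5000)
u = 6
I(W, M) = -201 (I(W, M) = 6 - 1*207 = 6 - 207 = -201)
v = -14011/1451 (v = -140110/14510 = -2*14011/2902 = -14011/1451 ≈ -9.6561)
1/(I(f, u) + v) = 1/(-201 - 14011/1451) = 1/(-305662/1451) = -1451/305662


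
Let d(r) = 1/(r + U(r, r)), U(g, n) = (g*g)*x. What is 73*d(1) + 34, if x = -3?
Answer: -5/2 ≈ -2.5000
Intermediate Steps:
U(g, n) = -3*g² (U(g, n) = (g*g)*(-3) = g²*(-3) = -3*g²)
d(r) = 1/(r - 3*r²)
73*d(1) + 34 = 73*(-1/(1*(-1 + 3*1))) + 34 = 73*(-1*1/(-1 + 3)) + 34 = 73*(-1*1/2) + 34 = 73*(-1*1*½) + 34 = 73*(-½) + 34 = -73/2 + 34 = -5/2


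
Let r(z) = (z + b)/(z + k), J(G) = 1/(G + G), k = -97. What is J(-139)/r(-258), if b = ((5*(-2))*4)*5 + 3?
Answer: -71/25298 ≈ -0.0028065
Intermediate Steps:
J(G) = 1/(2*G)
b = -197 (b = -10*4*5 + 3 = -40*5 + 3 = -200 + 3 = -197)
r(z) = (-197 + z)/(-97 + z) (r(z) = (z - 197)/(z - 97) = (-197 + z)/(-97 + z))
J(-139)/r(-258) = ((½)/(-139))/(((-197 - 258)/(-97 - 258))) = ((½)*(-1/139))/((-455/(-355))) = -1/(278*((-1/355*(-455)))) = -1/(278*91/71) = -1/278*71/91 = -71/25298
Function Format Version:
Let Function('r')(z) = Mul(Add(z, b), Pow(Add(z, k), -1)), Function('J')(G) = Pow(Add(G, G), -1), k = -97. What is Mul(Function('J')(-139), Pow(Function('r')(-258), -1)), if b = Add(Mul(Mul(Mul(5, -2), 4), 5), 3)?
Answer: Rational(-71, 25298) ≈ -0.0028065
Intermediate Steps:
Function('J')(G) = Mul(Rational(1, 2), Pow(G, -1)) (Function('J')(G) = Pow(Mul(2, G), -1) = Mul(Rational(1, 2), Pow(G, -1)))
b = -197 (b = Add(Mul(Mul(-10, 4), 5), 3) = Add(Mul(-40, 5), 3) = Add(-200, 3) = -197)
Function('r')(z) = Mul(Pow(Add(-97, z), -1), Add(-197, z)) (Function('r')(z) = Mul(Add(z, -197), Pow(Add(z, -97), -1)) = Mul(Add(-197, z), Pow(Add(-97, z), -1)) = Mul(Pow(Add(-97, z), -1), Add(-197, z)))
Mul(Function('J')(-139), Pow(Function('r')(-258), -1)) = Mul(Mul(Rational(1, 2), Pow(-139, -1)), Pow(Mul(Pow(Add(-97, -258), -1), Add(-197, -258)), -1)) = Mul(Mul(Rational(1, 2), Rational(-1, 139)), Pow(Mul(Pow(-355, -1), -455), -1)) = Mul(Rational(-1, 278), Pow(Mul(Rational(-1, 355), -455), -1)) = Mul(Rational(-1, 278), Pow(Rational(91, 71), -1)) = Mul(Rational(-1, 278), Rational(71, 91)) = Rational(-71, 25298)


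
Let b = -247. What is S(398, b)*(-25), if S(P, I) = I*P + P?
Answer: 2447700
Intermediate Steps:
S(P, I) = P + I*P
S(398, b)*(-25) = (398*(1 - 247))*(-25) = (398*(-246))*(-25) = -97908*(-25) = 2447700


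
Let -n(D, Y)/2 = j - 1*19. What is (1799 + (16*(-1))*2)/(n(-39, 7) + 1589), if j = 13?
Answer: 1767/1601 ≈ 1.1037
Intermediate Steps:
n(D, Y) = 12 (n(D, Y) = -2*(13 - 1*19) = -2*(13 - 19) = -2*(-6) = 12)
(1799 + (16*(-1))*2)/(n(-39, 7) + 1589) = (1799 + (16*(-1))*2)/(12 + 1589) = (1799 - 16*2)/1601 = (1799 - 32)*(1/1601) = 1767*(1/1601) = 1767/1601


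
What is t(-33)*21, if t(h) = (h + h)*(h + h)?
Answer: 91476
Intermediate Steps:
t(h) = 4*h**2 (t(h) = (2*h)*(2*h) = 4*h**2)
t(-33)*21 = (4*(-33)**2)*21 = (4*1089)*21 = 4356*21 = 91476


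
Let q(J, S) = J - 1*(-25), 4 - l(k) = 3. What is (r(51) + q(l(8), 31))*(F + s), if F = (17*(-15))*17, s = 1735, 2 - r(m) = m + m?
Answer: 192400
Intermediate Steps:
l(k) = 1 (l(k) = 4 - 1*3 = 4 - 3 = 1)
q(J, S) = 25 + J (q(J, S) = J + 25 = 25 + J)
r(m) = 2 - 2*m (r(m) = 2 - (m + m) = 2 - 2*m)
F = -4335 (F = -255*17 = -4335)
(r(51) + q(l(8), 31))*(F + s) = ((2 - 2*51) + (25 + 1))*(-4335 + 1735) = ((2 - 102) + 26)*(-2600) = (-100 + 26)*(-2600) = -74*(-2600) = 192400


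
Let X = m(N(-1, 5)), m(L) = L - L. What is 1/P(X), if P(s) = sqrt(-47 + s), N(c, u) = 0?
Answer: -I*sqrt(47)/47 ≈ -0.14586*I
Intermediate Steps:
m(L) = 0
X = 0
1/P(X) = 1/(sqrt(-47 + 0)) = 1/(sqrt(-47)) = 1/(I*sqrt(47)) = -I*sqrt(47)/47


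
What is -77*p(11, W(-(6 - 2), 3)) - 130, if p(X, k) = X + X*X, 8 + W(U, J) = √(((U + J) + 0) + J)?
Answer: -10294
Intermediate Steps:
W(U, J) = -8 + √(U + 2*J) (W(U, J) = -8 + √(((U + J) + 0) + J) = -8 + √(((J + U) + 0) + J) = -8 + √((J + U) + J) = -8 + √(U + 2*J))
p(X, k) = X + X²
-77*p(11, W(-(6 - 2), 3)) - 130 = -847*(1 + 11) - 130 = -847*12 - 130 = -77*132 - 130 = -10164 - 130 = -10294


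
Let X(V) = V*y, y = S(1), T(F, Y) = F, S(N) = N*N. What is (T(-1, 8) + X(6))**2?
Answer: 25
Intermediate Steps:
S(N) = N**2
y = 1 (y = 1**2 = 1)
X(V) = V (X(V) = V*1 = V)
(T(-1, 8) + X(6))**2 = (-1 + 6)**2 = 5**2 = 25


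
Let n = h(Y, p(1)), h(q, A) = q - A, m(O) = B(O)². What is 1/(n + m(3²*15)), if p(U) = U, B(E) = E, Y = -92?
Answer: 1/18132 ≈ 5.5151e-5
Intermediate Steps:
m(O) = O²
n = -93 (n = -92 - 1*1 = -92 - 1 = -93)
1/(n + m(3²*15)) = 1/(-93 + (3²*15)²) = 1/(-93 + (9*15)²) = 1/(-93 + 135²) = 1/(-93 + 18225) = 1/18132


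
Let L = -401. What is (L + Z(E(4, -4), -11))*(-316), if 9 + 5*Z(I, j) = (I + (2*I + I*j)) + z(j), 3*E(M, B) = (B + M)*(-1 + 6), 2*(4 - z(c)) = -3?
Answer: 634686/5 ≈ 1.2694e+5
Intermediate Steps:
z(c) = 11/2 (z(c) = 4 - ½*(-3) = 4 + 3/2 = 11/2)
E(M, B) = 5*B/3 + 5*M/3 (E(M, B) = ((B + M)*(-1 + 6))/3 = ((B + M)*5)/3 = (5*B + 5*M)/3 = 5*B/3 + 5*M/3)
Z(I, j) = -7/10 + 3*I/5 + I*j/5 (Z(I, j) = -9/5 + ((I + (2*I + I*j)) + 11/2)/5 = -9/5 + ((3*I + I*j) + 11/2)/5 = -9/5 + (11/2 + 3*I + I*j)/5 = -9/5 + (11/10 + 3*I/5 + I*j/5) = -7/10 + 3*I/5 + I*j/5)
(L + Z(E(4, -4), -11))*(-316) = (-401 + (-7/10 + 3*((5/3)*(-4) + (5/3)*4)/5 + (⅕)*((5/3)*(-4) + (5/3)*4)*(-11)))*(-316) = (-401 + (-7/10 + 3*(-20/3 + 20/3)/5 + (⅕)*(-20/3 + 20/3)*(-11)))*(-316) = (-401 + (-7/10 + (⅗)*0 + (⅕)*0*(-11)))*(-316) = (-401 + (-7/10 + 0 + 0))*(-316) = (-401 - 7/10)*(-316) = -4017/10*(-316) = 634686/5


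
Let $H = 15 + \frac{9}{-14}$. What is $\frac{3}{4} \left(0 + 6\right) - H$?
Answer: $- \frac{69}{7} \approx -9.8571$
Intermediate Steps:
$H = \frac{201}{14}$ ($H = 15 + 9 \left(- \frac{1}{14}\right) = 15 - \frac{9}{14} = \frac{201}{14} \approx 14.357$)
$\frac{3}{4} \left(0 + 6\right) - H = \frac{3}{4} \left(0 + 6\right) - \frac{201}{14} = 3 \cdot \frac{1}{4} \cdot 6 - \frac{201}{14} = \frac{3}{4} \cdot 6 - \frac{201}{14} = \frac{9}{2} - \frac{201}{14} = - \frac{69}{7}$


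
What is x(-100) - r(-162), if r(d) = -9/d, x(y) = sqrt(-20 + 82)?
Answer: -1/18 + sqrt(62) ≈ 7.8185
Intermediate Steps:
x(y) = sqrt(62)
r(d) = -9/d
x(-100) - r(-162) = sqrt(62) - (-9)/(-162) = sqrt(62) - (-9)*(-1)/162 = sqrt(62) - 1*1/18 = sqrt(62) - 1/18 = -1/18 + sqrt(62)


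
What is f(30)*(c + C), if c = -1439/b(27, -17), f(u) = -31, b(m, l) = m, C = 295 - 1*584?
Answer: 286502/27 ≈ 10611.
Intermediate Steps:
C = -289 (C = 295 - 584 = -289)
c = -1439/27 ≈ -53.296
f(30)*(c + C) = -31*(-1439/27 - 289) = -31*(-9242/27) = 286502/27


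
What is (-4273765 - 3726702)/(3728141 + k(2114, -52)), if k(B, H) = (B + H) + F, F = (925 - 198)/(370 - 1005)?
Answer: -5080296545/2368678178 ≈ -2.1448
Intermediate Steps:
F = -727/635 (F = 727/(-635) = 727*(-1/635) = -727/635 ≈ -1.1449)
k(B, H) = -727/635 + B + H (k(B, H) = (B + H) - 727/635 = -727/635 + B + H)
(-4273765 - 3726702)/(3728141 + k(2114, -52)) = (-4273765 - 3726702)/(3728141 + (-727/635 + 2114 - 52)) = -8000467/(3728141 + 1308643/635) = -8000467/2368678178/635 = -8000467*635/2368678178 = -5080296545/2368678178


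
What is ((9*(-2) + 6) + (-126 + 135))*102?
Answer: -306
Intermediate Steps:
((9*(-2) + 6) + (-126 + 135))*102 = ((-18 + 6) + 9)*102 = (-12 + 9)*102 = -3*102 = -306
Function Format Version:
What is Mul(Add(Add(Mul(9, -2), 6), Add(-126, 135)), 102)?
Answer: -306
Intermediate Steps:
Mul(Add(Add(Mul(9, -2), 6), Add(-126, 135)), 102) = Mul(Add(Add(-18, 6), 9), 102) = Mul(Add(-12, 9), 102) = Mul(-3, 102) = -306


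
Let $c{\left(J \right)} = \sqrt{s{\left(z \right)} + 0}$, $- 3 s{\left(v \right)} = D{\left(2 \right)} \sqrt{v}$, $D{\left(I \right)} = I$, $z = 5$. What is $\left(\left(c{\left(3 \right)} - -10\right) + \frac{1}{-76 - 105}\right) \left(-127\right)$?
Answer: $- \frac{229743}{181} - \frac{127 i \sqrt[4]{5} \sqrt{6}}{3} \approx -1269.3 - 155.06 i$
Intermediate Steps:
$s{\left(v \right)} = - \frac{2 \sqrt{v}}{3}$
$c{\left(J \right)} = \frac{i 3^{\frac{3}{4}} \sqrt{6} \sqrt[4]{15}}{9}$ ($c{\left(J \right)} = \sqrt{- \frac{2 \sqrt{5}}{3} + 0} = \sqrt{- \frac{2 \sqrt{5}}{3}} = \frac{i 3^{\frac{3}{4}} \sqrt{6} \sqrt[4]{15}}{9}$)
$\left(\left(c{\left(3 \right)} - -10\right) + \frac{1}{-76 - 105}\right) \left(-127\right) = \left(\left(\frac{i \sqrt[4]{5} \sqrt{6}}{3} - -10\right) + \frac{1}{-76 - 105}\right) \left(-127\right) = \left(\left(\frac{i \sqrt[4]{5} \sqrt{6}}{3} + 10\right) + \frac{1}{-181}\right) \left(-127\right) = \left(\left(10 + \frac{i \sqrt[4]{5} \sqrt{6}}{3}\right) - \frac{1}{181}\right) \left(-127\right) = \left(\frac{1809}{181} + \frac{i \sqrt[4]{5} \sqrt{6}}{3}\right) \left(-127\right) = - \frac{229743}{181} - \frac{127 i \sqrt[4]{5} \sqrt{6}}{3}$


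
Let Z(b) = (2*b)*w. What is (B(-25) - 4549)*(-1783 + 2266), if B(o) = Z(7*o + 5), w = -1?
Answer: -2032947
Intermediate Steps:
Z(b) = -2*b (Z(b) = (2*b)*(-1) = -2*b)
B(o) = -10 - 14*o (B(o) = -2*(7*o + 5) = -2*(5 + 7*o) = -10 - 14*o)
(B(-25) - 4549)*(-1783 + 2266) = ((-10 - 14*(-25)) - 4549)*(-1783 + 2266) = ((-10 + 350) - 4549)*483 = (340 - 4549)*483 = -4209*483 = -2032947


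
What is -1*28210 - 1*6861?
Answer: -35071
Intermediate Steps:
-1*28210 - 1*6861 = -28210 - 6861 = -35071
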